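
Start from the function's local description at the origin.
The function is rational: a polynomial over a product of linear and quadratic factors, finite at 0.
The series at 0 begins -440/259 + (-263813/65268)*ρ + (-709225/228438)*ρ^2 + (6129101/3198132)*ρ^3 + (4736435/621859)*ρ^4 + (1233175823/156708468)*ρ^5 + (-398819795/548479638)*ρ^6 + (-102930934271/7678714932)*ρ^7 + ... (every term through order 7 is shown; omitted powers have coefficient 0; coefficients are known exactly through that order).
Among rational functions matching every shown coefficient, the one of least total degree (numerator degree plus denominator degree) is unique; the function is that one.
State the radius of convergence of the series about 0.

No rational of total degree below 3 reproduces all 8 coefficients; solving the [1/2] Pade equations on them gives f(ρ) = (-37*ρ/36 - 40/37)/(ρ**2 - 10*ρ/11 + 7/11), whose expansion matches every shown term.
Denominator factor (ρ**2 - 10*ρ/11 + 7/11): discriminant -208/121, complex-conjugate roots (5/11) + ((2/11)*sqrt(13))*i and (5/11) - ((2/11)*sqrt(13))*i; poles of order 1, moduli (1/11)*sqrt(77) and (1/11)*sqrt(77).
The radius of convergence is the smallest modulus among the singular points: (1/11)*sqrt(77).

The radius of convergence is (1/11)*sqrt(77).


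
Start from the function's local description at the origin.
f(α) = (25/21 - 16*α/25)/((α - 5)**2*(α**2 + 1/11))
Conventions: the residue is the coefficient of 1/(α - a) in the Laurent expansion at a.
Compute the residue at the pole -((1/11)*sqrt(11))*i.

The residue is (-128227/39992400) + ((192071/7998480)*sqrt(11))*i.

The factor α**2 + 1/11 splits as (α - a)(α - a') with a = -((1/11)*sqrt(11))*i, a' = ((1/11)*sqrt(11))*i. At the order-1 pole a set g(α) = (α - a)*f(α) = [(25/21 - 16*α/25)/(α - 5)**2] / (α - a').
Simple pole: residue = g(a) at a = -((1/11)*sqrt(11))*i, which is (-128227/39992400) + ((192071/7998480)*sqrt(11))*i.


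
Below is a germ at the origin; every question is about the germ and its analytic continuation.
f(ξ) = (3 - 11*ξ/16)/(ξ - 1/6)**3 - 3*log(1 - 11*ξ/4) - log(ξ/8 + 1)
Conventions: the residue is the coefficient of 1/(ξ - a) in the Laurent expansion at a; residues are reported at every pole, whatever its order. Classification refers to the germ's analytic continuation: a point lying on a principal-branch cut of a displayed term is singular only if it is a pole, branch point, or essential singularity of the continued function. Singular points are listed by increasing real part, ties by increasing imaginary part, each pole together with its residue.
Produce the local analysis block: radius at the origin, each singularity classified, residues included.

Radius of convergence at 0: 1/6.
At -8: a logarithmic branch point.
At 1/6: a pole of order 3; residue 0.
At 4/11: a logarithmic branch point.

Denominator factor (ξ - 1/6)^3: pole of order 3 at 1/6, modulus 1/6.
Branch term (-1)*log(1 - ξ/(-8)): its argument vanishes at ξ = -8, a logarithmic branch point, modulus 8.
Branch term (-3)*log(1 - ξ/(4/11)): its argument vanishes at ξ = 4/11, a logarithmic branch point, modulus 4/11.
The radius of convergence is the smallest modulus among the singular points: 1/6.
The branch terms are analytic at 1/6 and contribute nothing to the residue; only the rational part matters.
At the order-3 pole 1/6 set g(ξ) = (ξ - (1/6))^3*(rational part) = 3 - 11*ξ/16.
Order-3 pole: residue = g''(a)/2; g''(1/6) = 0, so the residue is 0.
List the singular points by increasing real part (a conjugate pair: the negative imaginary part first).


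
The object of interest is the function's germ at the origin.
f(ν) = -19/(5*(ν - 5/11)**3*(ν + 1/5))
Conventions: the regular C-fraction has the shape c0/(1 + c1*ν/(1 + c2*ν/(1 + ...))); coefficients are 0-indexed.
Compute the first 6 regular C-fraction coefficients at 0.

Taylor coefficients (expand at 0): a_0 = 25289/125, a_1 = 202312/625, a_2 = 13302014/3125, a_3 = 809248/3125, a_4 = 1090537547/15625, a_5 = -50787999856/390625.
c0 = a_0 = 25289/125. Peel one level at a time: if S = 1 + c*ν/S' with S'(0) = 1, then c is the ν-coefficient of S and S' = c*ν/(S - 1).
S_1 = c0/f = 1 + (-8/5)*ν + (-462/25)*ν^2 + ...; c1 = -8/5.
S_2 = c1*ν/(S_1 - 1) = 1 + (-231/20)*ν + (68849/400)*ν^2 + ...; c2 = -231/20.
S_3 = c2*ν/(S_2 - 1) = 1 + (6259/420)*ν + (184283/22050)*ν^2 + ...; c3 = 6259/420.
S_4 = c3*ν/(S_3 - 1) = 1 + (-33506/59745)*ν + (-7426012/8094025)*ν^2 + ...; c4 = -33506/59745.
S_5 = c4*ν/(S_4 - 1) = 1 + (-7088466/4332935)*ν + ...; c5 = -7088466/4332935.

The regular C-fraction coefficients are [25289/125, -8/5, -231/20, 6259/420, -33506/59745, -7088466/4332935].


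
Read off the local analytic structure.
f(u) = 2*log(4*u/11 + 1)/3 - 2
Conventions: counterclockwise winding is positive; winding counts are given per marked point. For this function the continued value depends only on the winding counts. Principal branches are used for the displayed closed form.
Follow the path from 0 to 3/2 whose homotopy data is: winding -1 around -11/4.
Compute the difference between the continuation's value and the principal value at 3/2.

Continued minus principal equals -(4/3)*pi*i.

The rational part is single-valued and drops out of the difference; each branch term changes only by its own monodromy.
(2/3)*log(1 - u/(-11/4)): each positive loop around -11/4 adds 2*pi*i to the log, so winding -1 contributes (2/3)*(-1)*2*pi*i = -(4/3)*pi*i.
Summing the contributions at u = 3/2 gives -(4/3)*pi*i.


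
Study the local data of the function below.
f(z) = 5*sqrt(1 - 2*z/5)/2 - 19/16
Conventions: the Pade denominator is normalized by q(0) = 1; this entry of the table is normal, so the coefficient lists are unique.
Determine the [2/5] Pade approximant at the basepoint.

The Pade approximant has numerator coefficients [21/16, -35982367/34424840, 130692723/688496800]; denominator coefficients [1, -1787614/4303105, 1052783/43031050, 4792/4303105, 2063/21515525, 3983/537888125].

Taylor coefficients needed (expand at 0): a_0 = 21/16, a_1 = -1/2, a_2 = -1/20, a_3 = -1/100, a_4 = -1/400, a_5 = -7/10000, a_6 = -21/100000, a_7 = -33/500000.
Write the denominator as Q(z) = 1 + q1*z + q2*z^2 + q3*z^3 + q4*z^4 + q5*z^5. Requiring Q*f - P = O(z^8) with deg P <= 2 kills the coefficients of z^3..z^7 in Q*f:
  z^3: a_3 + q1*a_2 + q2*a_1 + q3*a_0 = 0, i.e. -1/100 + (-1/20)*q1 + (-1/2)*q2 + (21/16)*q3 = 0.
  z^4: a_4 + q1*a_3 + q2*a_2 + q3*a_1 + q4*a_0 = 0, i.e. -1/400 + (-1/100)*q1 + (-1/20)*q2 + (-1/2)*q3 + (21/16)*q4 = 0.
  z^5: a_5 + q1*a_4 + q2*a_3 + q3*a_2 + q4*a_1 + q5*a_0 = 0, i.e. -7/10000 + (-1/400)*q1 + (-1/100)*q2 + (-1/20)*q3 + (-1/2)*q4 + (21/16)*q5 = 0.
  z^6: a_6 + q1*a_5 + q2*a_4 + q3*a_3 + q4*a_2 + q5*a_1 = 0, i.e. -21/100000 + (-7/10000)*q1 + (-1/400)*q2 + (-1/100)*q3 + (-1/20)*q4 + (-1/2)*q5 = 0.
  z^7: a_7 + q1*a_6 + q2*a_5 + q3*a_4 + q4*a_3 + q5*a_2 = 0, i.e. -33/500000 + (-21/100000)*q1 + (-7/10000)*q2 + (-1/400)*q3 + (-1/100)*q4 + (-1/20)*q5 = 0.
Solving this linear system: q1 = -1787614/4303105, q2 = 1052783/43031050, q3 = 4792/4303105, q4 = 2063/21515525, q5 = 3983/537888125.
The numerator is Q*f truncated at degree 2: P0 = a_0 = 21/16; P1 = a_1 + q1*a_0 = -35982367/34424840; P2 = a_2 + q1*a_1 + q2*a_0 = 130692723/688496800.


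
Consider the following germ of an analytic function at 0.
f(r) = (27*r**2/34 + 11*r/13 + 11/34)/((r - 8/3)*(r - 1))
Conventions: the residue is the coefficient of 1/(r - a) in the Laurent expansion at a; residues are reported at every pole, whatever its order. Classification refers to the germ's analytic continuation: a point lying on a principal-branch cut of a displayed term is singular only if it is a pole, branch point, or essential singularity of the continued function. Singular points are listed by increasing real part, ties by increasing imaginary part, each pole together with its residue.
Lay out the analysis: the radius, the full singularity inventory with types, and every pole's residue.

Radius of convergence at 0: 1.
At 1: a pole of order 1; residue -1302/1105.
At 8/3: a pole of order 1; residue 10909/2210.

Denominator factor (r - 1): pole of order 1 at 1, modulus 1.
Denominator factor (r - 8/3): pole of order 1 at 8/3, modulus 8/3.
The radius of convergence is the smallest modulus among the singular points: 1.
At the order-1 pole 1 set g(r) = (r - (1))*f(r) = (27*r**2/34 + 11*r/13 + 11/34)/(r - 8/3).
Simple pole: residue = g(a) at a = 1, which is -1302/1105.
At the order-1 pole 8/3 set g(r) = (r - (8/3))*f(r) = (27*r**2/34 + 11*r/13 + 11/34)/(r - 1).
Simple pole: residue = g(a) at a = 8/3, which is 10909/2210.
List the singular points by increasing real part (a conjugate pair: the negative imaginary part first).


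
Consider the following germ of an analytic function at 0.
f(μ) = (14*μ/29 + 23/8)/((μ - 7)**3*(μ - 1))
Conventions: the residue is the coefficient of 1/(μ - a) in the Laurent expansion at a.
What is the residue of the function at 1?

At the order-1 pole 1 set g(μ) = (μ - (1))*f(μ) = (14*μ/29 + 23/8)/(μ - 7)**3.
Simple pole: residue = g(a) at a = 1, which is -779/50112.

The residue is -779/50112.


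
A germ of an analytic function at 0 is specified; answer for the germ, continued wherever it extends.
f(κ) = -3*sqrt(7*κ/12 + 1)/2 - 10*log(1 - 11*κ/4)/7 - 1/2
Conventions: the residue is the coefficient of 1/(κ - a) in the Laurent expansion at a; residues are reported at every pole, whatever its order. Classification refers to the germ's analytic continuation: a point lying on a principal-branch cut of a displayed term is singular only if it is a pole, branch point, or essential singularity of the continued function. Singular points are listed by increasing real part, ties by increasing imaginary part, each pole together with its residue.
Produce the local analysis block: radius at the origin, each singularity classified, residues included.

Radius of convergence at 0: 4/11.
At -12/7: an algebraic (square-root) branch point.
At 4/11: a logarithmic branch point.

Branch term (-10/7)*log(1 - κ/(4/11)): its argument vanishes at κ = 4/11, a logarithmic branch point, modulus 4/11.
Branch term (-3/2)*sqrt(1 - κ/(-12/7)): its argument vanishes at κ = -12/7, a square-root branch point, modulus 12/7.
The radius of convergence is the smallest modulus among the singular points: 4/11.
List the singular points by increasing real part (a conjugate pair: the negative imaginary part first).


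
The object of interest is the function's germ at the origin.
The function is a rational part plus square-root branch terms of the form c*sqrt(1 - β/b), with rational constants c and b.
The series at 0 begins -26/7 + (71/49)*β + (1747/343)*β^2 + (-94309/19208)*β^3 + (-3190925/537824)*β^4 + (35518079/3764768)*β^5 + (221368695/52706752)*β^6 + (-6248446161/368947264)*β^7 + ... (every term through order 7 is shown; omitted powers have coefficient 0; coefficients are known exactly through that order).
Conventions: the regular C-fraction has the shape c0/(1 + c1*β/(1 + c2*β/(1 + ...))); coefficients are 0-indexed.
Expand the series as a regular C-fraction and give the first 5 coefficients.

Taylor coefficients (read off): a_0 = -26/7, a_1 = 71/49, a_2 = 1747/343, a_3 = -94309/19208, a_4 = -3190925/537824.
c0 = a_0 = -26/7. Peel one level at a time: if S = 1 + c*β/S' with S'(0) = 1, then c is the β-coefficient of S and S' = c*β/(S - 1).
S_1 = c0/f = 1 + (71/182)*β + (7209/4732)*β^2 + ...; c1 = 71/182.
S_2 = c1*β/(S_1 - 1) = 1 + (-7209/1846)*β + (634939/40328)*β^2 + ...; c2 = -7209/1846.
S_3 = c2*β/(S_2 - 1) = 1 + (8254207/2047356)*β + (4211779/51969681)*β^2 + ...; c3 = 8254207/2047356.
S_4 = c3*β/(S_3 - 1) = 1 + (-92011172/4577275251)*β + ...; c4 = -92011172/4577275251.

The regular C-fraction coefficients are [-26/7, 71/182, -7209/1846, 8254207/2047356, -92011172/4577275251].


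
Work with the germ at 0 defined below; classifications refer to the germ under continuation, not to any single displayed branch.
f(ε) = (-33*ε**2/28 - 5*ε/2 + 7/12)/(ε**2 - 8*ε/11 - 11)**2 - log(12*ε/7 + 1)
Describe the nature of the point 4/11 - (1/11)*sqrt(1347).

The point is a pole of order 2.

The denominator factor ε**2 - 8*ε/11 - 11 vanishes at 4/11 - (1/11)*sqrt(1347) and appears to the power 2; the numerator there equals -3142/231 + (47/154)*sqrt(1347), nonzero, and no other factor vanishes.
The branch terms are analytic at this point.
Hence a pole whose order is the multiplicity, 2.


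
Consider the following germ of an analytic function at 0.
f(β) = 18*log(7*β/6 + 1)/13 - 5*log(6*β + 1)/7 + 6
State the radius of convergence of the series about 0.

The radius of convergence is 1/6.

Branch term (-5/7)*log(1 - β/(-1/6)): its argument vanishes at β = -1/6, a logarithmic branch point, modulus 1/6.
Branch term (18/13)*log(1 - β/(-6/7)): its argument vanishes at β = -6/7, a logarithmic branch point, modulus 6/7.
The radius of convergence is the smallest modulus among the singular points: 1/6.


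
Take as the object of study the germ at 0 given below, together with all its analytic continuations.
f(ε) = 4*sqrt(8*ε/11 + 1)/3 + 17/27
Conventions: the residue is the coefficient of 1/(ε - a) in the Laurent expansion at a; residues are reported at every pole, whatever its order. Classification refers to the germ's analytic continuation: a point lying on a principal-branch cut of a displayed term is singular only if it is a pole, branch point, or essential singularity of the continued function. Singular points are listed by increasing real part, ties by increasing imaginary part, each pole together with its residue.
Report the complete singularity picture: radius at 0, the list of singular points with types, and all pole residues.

Radius of convergence at 0: 11/8.
At -11/8: an algebraic (square-root) branch point.

Branch term (4/3)*sqrt(1 - ε/(-11/8)): its argument vanishes at ε = -11/8, a square-root branch point, modulus 11/8.
The radius of convergence is the smallest modulus among the singular points: 11/8.


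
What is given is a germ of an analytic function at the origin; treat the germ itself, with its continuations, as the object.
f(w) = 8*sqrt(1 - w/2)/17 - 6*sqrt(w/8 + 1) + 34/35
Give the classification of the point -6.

The point is a regular point.

There is no denominator, hence no pole anywhere.
Branch term sqrt(1 - w/(-8)): argument at -6 is 1/4, nonzero, so -6 is not its branch point (a point on a principal cut is still regular for the continued germ).
Branch term sqrt(1 - w/(2)): argument at -6 is 4, nonzero, so -6 is not its branch point (a point on a principal cut is still regular for the continued germ).
So the germ continues analytically to -6.


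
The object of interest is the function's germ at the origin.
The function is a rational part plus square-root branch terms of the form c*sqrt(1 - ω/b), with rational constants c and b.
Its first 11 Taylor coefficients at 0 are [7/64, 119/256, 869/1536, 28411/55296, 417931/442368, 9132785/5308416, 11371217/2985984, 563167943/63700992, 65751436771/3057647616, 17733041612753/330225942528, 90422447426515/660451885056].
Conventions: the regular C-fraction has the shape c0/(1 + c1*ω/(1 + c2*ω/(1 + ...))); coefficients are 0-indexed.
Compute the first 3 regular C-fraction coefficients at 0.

The regular C-fraction coefficients are [7/64, -17/4, 4331/1428].

Taylor coefficients (read off): a_0 = 7/64, a_1 = 119/256, a_2 = 869/1536.
c0 = a_0 = 7/64. Peel one level at a time: if S = 1 + c*ω/S' with S'(0) = 1, then c is the ω-coefficient of S and S' = c*ω/(S - 1).
S_1 = c0/f = 1 + (-17/4)*ω + (4331/336)*ω^2 + ...; c1 = -17/4.
S_2 = c1*ω/(S_1 - 1) = 1 + (4331/1428)*ω + ...; c2 = 4331/1428.


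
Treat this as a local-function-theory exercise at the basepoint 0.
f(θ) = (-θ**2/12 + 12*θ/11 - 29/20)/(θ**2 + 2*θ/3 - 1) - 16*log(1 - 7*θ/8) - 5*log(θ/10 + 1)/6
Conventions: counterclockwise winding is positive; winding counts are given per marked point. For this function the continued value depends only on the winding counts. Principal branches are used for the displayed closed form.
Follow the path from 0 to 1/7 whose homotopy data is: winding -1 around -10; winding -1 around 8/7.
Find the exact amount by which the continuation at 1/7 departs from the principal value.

The rational part is single-valued and drops out of the difference; each branch term changes only by its own monodromy.
(-5/6)*log(1 - θ/(-10)): each positive loop around -10 adds 2*pi*i to the log, so winding -1 contributes (-5/6)*(-1)*2*pi*i = (5/3)*pi*i.
(-16)*log(1 - θ/(8/7)): each positive loop around 8/7 adds 2*pi*i to the log, so winding -1 contributes (-16)*(-1)*2*pi*i = (32)*pi*i.
Summing the contributions at θ = 1/7 gives (101/3)*pi*i.

Continued minus principal equals (101/3)*pi*i.


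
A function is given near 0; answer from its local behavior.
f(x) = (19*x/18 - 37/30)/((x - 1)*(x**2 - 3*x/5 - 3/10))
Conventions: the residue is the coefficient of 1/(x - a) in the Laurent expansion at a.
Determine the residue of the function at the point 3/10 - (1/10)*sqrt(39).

The residue is 8/9 - (23/78)*sqrt(39).

The factor x**2 - 3*x/5 - 3/10 splits as (x - a)(x - a') with a = 3/10 - (1/10)*sqrt(39), a' = 3/10 + (1/10)*sqrt(39). At the order-1 pole a set g(x) = (x - a)*f(x) = [(19*x/18 - 37/30)/(x - 1)] / (x - a').
Simple pole: residue = g(a) at a = 3/10 - (1/10)*sqrt(39), which is 8/9 - (23/78)*sqrt(39).


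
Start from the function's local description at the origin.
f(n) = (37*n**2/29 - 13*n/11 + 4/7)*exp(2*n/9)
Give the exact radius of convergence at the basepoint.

The radius of convergence is infinite.

The factor exp(2*n/9) is entire and contributes no finite singular point.
The polynomial part has no poles.
No finite singular points: the Taylor series at 0 converges everywhere.


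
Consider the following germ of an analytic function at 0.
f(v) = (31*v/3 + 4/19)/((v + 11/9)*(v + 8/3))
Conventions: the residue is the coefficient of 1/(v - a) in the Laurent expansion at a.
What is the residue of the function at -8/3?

The residue is 4676/247.

At the order-1 pole -8/3 set g(v) = (v - (-8/3))*f(v) = (31*v/3 + 4/19)/(v + 11/9).
Simple pole: residue = g(a) at a = -8/3, which is 4676/247.


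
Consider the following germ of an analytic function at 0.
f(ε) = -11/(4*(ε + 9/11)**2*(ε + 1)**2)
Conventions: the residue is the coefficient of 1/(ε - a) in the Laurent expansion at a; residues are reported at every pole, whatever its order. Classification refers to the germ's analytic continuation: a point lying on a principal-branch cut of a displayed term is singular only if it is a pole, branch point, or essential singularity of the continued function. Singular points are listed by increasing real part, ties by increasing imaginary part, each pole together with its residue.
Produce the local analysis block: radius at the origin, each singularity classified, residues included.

Radius of convergence at 0: 9/11.
At -1: a pole of order 2; residue -14641/16.
At -9/11: a pole of order 2; residue 14641/16.

Denominator factor (ε + 1)^2: pole of order 2 at -1, modulus 1.
Denominator factor (ε + 9/11)^2: pole of order 2 at -9/11, modulus 9/11.
The radius of convergence is the smallest modulus among the singular points: 9/11.
At the order-2 pole -1 set g(ε) = (ε - (-1))^2*f(ε) = -11/(4*(ε + 9/11)**2).
Order-2 pole: residue = g'(a); g'(-1) = -14641/16, so the residue is -14641/16.
At the order-2 pole -9/11 set g(ε) = (ε - (-9/11))^2*f(ε) = -11/(4*(ε + 1)**2).
Order-2 pole: residue = g'(a); g'(-9/11) = 14641/16, so the residue is 14641/16.
List the singular points by increasing real part (a conjugate pair: the negative imaginary part first).


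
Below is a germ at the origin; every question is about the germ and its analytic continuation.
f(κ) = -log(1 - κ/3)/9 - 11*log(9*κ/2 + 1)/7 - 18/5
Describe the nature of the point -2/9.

The term (-11/7)*log(1 - κ/(-2/9)) has argument 1 - -2/9/(-2/9) = 0 at -2/9: a logarithmic (infinitely-sheeted) branch point; the remaining terms are analytic or single-valued there.

The point is a logarithmic branch point.


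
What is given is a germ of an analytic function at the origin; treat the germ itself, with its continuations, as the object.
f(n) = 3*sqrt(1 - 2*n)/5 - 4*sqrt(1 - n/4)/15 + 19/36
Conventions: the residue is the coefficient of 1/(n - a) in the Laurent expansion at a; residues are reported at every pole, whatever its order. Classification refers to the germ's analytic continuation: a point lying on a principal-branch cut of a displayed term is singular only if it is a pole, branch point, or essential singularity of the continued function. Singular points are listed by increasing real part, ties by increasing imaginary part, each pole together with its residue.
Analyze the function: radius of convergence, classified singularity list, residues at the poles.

Branch term (3/5)*sqrt(1 - n/(1/2)): its argument vanishes at n = 1/2, a square-root branch point, modulus 1/2.
Branch term (-4/15)*sqrt(1 - n/(4)): its argument vanishes at n = 4, a square-root branch point, modulus 4.
The radius of convergence is the smallest modulus among the singular points: 1/2.
List the singular points by increasing real part (a conjugate pair: the negative imaginary part first).

Radius of convergence at 0: 1/2.
At 1/2: an algebraic (square-root) branch point.
At 4: an algebraic (square-root) branch point.


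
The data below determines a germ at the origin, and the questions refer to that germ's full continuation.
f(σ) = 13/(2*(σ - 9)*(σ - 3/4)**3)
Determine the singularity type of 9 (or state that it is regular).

The point is a pole of order 1.

The denominator factor σ - 9 vanishes at 9 and appears to the power 1; the numerator there equals 13/2, nonzero, and no other factor vanishes.
Hence a pole whose order is the multiplicity, 1.


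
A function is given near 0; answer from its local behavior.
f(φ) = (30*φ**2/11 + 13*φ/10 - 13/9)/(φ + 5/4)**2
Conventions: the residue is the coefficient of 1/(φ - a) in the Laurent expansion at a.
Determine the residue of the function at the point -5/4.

At the order-2 pole -5/4 set g(φ) = (φ - (-5/4))^2*f(φ) = 30*φ**2/11 + 13*φ/10 - 13/9.
Order-2 pole: residue = g'(a); g'(-5/4) = -607/110, so the residue is -607/110.

The residue is -607/110.


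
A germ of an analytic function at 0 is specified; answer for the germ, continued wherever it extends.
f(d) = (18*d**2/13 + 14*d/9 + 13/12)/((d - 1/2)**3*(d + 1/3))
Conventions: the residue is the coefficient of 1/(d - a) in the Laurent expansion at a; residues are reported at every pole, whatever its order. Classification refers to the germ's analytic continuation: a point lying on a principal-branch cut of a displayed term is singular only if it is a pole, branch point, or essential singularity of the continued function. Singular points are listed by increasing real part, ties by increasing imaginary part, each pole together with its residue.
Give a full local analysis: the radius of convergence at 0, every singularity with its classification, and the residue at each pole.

Radius of convergence at 0: 1/3.
At -1/3: a pole of order 1; residue -2018/1625.
At 1/2: a pole of order 3; residue 2018/1625.

Denominator factor (d - 1/2)^3: pole of order 3 at 1/2, modulus 1/2.
Denominator factor (d + 1/3): pole of order 1 at -1/3, modulus 1/3.
The radius of convergence is the smallest modulus among the singular points: 1/3.
At the order-1 pole -1/3 set g(d) = (d - (-1/3))*f(d) = (18*d**2/13 + 14*d/9 + 13/12)/(d - 1/2)**3.
Simple pole: residue = g(a) at a = -1/3, which is -2018/1625.
At the order-3 pole 1/2 set g(d) = (d - (1/2))^3*f(d) = (18*d**2/13 + 14*d/9 + 13/12)/(d + 1/3).
Order-3 pole: residue = g''(a)/2; g''(1/2) = 4036/1625, so the residue is 2018/1625.
List the singular points by increasing real part (a conjugate pair: the negative imaginary part first).


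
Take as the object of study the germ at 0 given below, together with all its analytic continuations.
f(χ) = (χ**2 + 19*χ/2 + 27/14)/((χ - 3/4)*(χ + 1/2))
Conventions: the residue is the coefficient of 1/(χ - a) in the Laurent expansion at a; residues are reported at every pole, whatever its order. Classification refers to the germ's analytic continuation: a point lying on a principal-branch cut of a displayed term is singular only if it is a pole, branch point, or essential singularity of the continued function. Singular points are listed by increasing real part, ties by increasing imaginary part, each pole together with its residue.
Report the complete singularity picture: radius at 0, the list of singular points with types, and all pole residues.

Denominator factor (χ - 3/4): pole of order 1 at 3/4, modulus 3/4.
Denominator factor (χ + 1/2): pole of order 1 at -1/2, modulus 1/2.
The radius of convergence is the smallest modulus among the singular points: 1/2.
At the order-1 pole -1/2 set g(χ) = (χ - (-1/2))*f(χ) = (χ**2 + 19*χ/2 + 27/14)/(χ - 3/4).
Simple pole: residue = g(a) at a = -1/2, which is 72/35.
At the order-1 pole 3/4 set g(χ) = (χ - (3/4))*f(χ) = (χ**2 + 19*χ/2 + 27/14)/(χ + 1/2).
Simple pole: residue = g(a) at a = 3/4, which is 1077/140.
List the singular points by increasing real part (a conjugate pair: the negative imaginary part first).

Radius of convergence at 0: 1/2.
At -1/2: a pole of order 1; residue 72/35.
At 3/4: a pole of order 1; residue 1077/140.


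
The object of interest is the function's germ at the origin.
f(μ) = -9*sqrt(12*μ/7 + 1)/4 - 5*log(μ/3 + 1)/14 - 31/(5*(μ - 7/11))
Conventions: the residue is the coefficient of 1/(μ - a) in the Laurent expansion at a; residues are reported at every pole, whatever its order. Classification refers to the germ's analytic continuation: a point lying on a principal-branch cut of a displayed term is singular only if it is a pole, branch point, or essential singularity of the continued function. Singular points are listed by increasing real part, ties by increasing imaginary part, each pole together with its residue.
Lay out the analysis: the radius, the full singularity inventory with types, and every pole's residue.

Radius of convergence at 0: 7/12.
At -3: a logarithmic branch point.
At -7/12: an algebraic (square-root) branch point.
At 7/11: a pole of order 1; residue -31/5.

Denominator factor (μ - 7/11): pole of order 1 at 7/11, modulus 7/11.
Branch term (-9/4)*sqrt(1 - μ/(-7/12)): its argument vanishes at μ = -7/12, a square-root branch point, modulus 7/12.
Branch term (-5/14)*log(1 - μ/(-3)): its argument vanishes at μ = -3, a logarithmic branch point, modulus 3.
The radius of convergence is the smallest modulus among the singular points: 7/12.
The branch terms are analytic at 7/11 and contribute nothing to the residue; only the rational part matters.
At the order-1 pole 7/11 set g(μ) = (μ - (7/11))*(rational part) = -31/5.
Simple pole: residue = g(a) at a = 7/11, which is -31/5.
List the singular points by increasing real part (a conjugate pair: the negative imaginary part first).


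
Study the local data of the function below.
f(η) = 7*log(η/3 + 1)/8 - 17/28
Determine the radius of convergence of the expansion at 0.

Branch term (7/8)*log(1 - η/(-3)): its argument vanishes at η = -3, a logarithmic branch point, modulus 3.
The radius of convergence is the smallest modulus among the singular points: 3.

The radius of convergence is 3.


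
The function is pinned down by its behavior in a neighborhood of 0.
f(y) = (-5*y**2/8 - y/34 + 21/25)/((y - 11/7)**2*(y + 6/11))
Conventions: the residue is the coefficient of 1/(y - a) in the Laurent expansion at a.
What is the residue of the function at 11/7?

At the order-2 pole 11/7 set g(y) = (y - (11/7))^2*f(y) = (-5*y**2/8 - y/34 + 21/25)/(y + 6/11).
Order-2 pole: residue = g'(a); g'(11/7) = -69967249/90334600, so the residue is -69967249/90334600.

The residue is -69967249/90334600.


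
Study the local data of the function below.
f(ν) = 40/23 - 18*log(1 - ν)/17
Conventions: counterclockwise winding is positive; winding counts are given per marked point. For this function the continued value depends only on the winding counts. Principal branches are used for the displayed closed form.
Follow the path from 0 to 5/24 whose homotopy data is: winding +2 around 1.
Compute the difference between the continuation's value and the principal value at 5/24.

Continued minus principal equals -(72/17)*pi*i.

The rational part is single-valued and drops out of the difference; each branch term changes only by its own monodromy.
(-18/17)*log(1 - ν/(1)): each positive loop around 1 adds 2*pi*i to the log, so winding +2 contributes (-18/17)*(2)*2*pi*i = -(72/17)*pi*i.
Summing the contributions at ν = 5/24 gives -(72/17)*pi*i.


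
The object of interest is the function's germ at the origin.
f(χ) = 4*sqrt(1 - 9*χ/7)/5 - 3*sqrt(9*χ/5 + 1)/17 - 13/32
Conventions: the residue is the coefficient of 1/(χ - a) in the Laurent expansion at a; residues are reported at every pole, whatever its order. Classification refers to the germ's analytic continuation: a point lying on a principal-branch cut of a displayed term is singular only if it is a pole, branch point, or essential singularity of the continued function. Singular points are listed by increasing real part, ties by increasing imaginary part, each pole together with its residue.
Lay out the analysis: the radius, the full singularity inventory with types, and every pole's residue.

Branch term (-3/17)*sqrt(1 - χ/(-5/9)): its argument vanishes at χ = -5/9, a square-root branch point, modulus 5/9.
Branch term (4/5)*sqrt(1 - χ/(7/9)): its argument vanishes at χ = 7/9, a square-root branch point, modulus 7/9.
The radius of convergence is the smallest modulus among the singular points: 5/9.
List the singular points by increasing real part (a conjugate pair: the negative imaginary part first).

Radius of convergence at 0: 5/9.
At -5/9: an algebraic (square-root) branch point.
At 7/9: an algebraic (square-root) branch point.


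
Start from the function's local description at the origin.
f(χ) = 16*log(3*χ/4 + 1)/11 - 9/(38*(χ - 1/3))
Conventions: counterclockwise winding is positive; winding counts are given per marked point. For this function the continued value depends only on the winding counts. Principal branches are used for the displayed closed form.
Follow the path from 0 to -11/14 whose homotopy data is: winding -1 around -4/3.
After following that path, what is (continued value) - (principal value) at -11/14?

Continued minus principal equals -(32/11)*pi*i.

The rational part is single-valued and drops out of the difference; each branch term changes only by its own monodromy.
(16/11)*log(1 - χ/(-4/3)): each positive loop around -4/3 adds 2*pi*i to the log, so winding -1 contributes (16/11)*(-1)*2*pi*i = -(32/11)*pi*i.
Summing the contributions at χ = -11/14 gives -(32/11)*pi*i.


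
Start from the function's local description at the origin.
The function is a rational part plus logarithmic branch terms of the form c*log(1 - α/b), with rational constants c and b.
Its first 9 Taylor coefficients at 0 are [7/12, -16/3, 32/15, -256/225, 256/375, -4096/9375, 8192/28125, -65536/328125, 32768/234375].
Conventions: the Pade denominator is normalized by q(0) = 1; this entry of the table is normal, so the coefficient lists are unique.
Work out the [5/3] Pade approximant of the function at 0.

Taylor coefficients needed (read off): a_0 = 7/12, a_1 = -16/3, a_2 = 32/15, a_3 = -256/225, a_4 = 256/375, a_5 = -4096/9375, a_6 = 8192/28125, a_7 = -65536/328125, a_8 = 32768/234375.
Write the denominator as Q(α) = 1 + q1*α + q2*α^2 + q3*α^3. Requiring Q*f - P = O(α^9) with deg P <= 5 kills the coefficients of α^6..α^8 in Q*f:
  α^6: a_6 + q1*a_5 + q2*a_4 + q3*a_3 = 0, i.e. 8192/28125 + (-4096/9375)*q1 + (256/375)*q2 + (-256/225)*q3 = 0.
  α^7: a_7 + q1*a_6 + q2*a_5 + q3*a_4 = 0, i.e. -65536/328125 + (8192/28125)*q1 + (-4096/9375)*q2 + (256/375)*q3 = 0.
  α^8: a_8 + q1*a_7 + q2*a_6 + q3*a_5 = 0, i.e. 32768/234375 + (-65536/328125)*q1 + (8192/28125)*q2 + (-4096/9375)*q3 = 0.
Solving this linear system: q1 = 3/2, q2 = 24/35, q3 = 16/175.
The numerator is Q*f truncated at degree 5: P0 = a_0 = 7/12; P1 = a_1 + q1*a_0 = -107/24; P2 = a_2 + q1*a_1 + q2*a_0 = -82/15; P3 = a_3 + q1*a_2 + q2*a_1 + q3*a_0 = -2428/1575; P4 = a_4 + q1*a_3 + q2*a_2 + q3*a_1 = -128/2625; P5 = a_5 + q1*a_4 + q2*a_3 + q3*a_2 = 128/65625.

The Pade approximant has numerator coefficients [7/12, -107/24, -82/15, -2428/1575, -128/2625, 128/65625]; denominator coefficients [1, 3/2, 24/35, 16/175].


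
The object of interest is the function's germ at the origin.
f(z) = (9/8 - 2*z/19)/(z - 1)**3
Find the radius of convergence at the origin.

The radius of convergence is 1.

Denominator factor (z - 1)^3: pole of order 3 at 1, modulus 1.
The radius of convergence is the smallest modulus among the singular points: 1.


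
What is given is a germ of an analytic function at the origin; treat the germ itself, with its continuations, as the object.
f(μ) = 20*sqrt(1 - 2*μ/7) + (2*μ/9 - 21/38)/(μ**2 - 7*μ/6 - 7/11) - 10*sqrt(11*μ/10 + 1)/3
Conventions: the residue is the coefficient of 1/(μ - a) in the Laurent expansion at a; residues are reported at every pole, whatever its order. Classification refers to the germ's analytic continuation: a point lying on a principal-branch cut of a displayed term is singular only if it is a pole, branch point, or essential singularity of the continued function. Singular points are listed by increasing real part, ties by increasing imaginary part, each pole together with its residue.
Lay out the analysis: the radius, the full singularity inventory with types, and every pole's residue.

Denominator factor (μ**2 - 7*μ/6 - 7/11): discriminant 1547/396, real irrational roots 7/12 + (1/132)*sqrt(17017) and 7/12 - (1/132)*sqrt(17017); poles of order 1, moduli 7/12 + (1/132)*sqrt(17017) and -7/12 + (1/132)*sqrt(17017).
Branch term (-10/3)*sqrt(1 - μ/(-10/11)): its argument vanishes at μ = -10/11, a square-root branch point, modulus 10/11.
Branch term (20)*sqrt(1 - μ/(7/2)): its argument vanishes at μ = 7/2, a square-root branch point, modulus 7/2.
The radius of convergence is the smallest modulus among the singular points: -7/12 + (1/132)*sqrt(17017).
The branch terms are analytic at 7/12 - (1/132)*sqrt(17017) and contribute nothing to the residue; only the rational part matters.
The factor μ**2 - 7*μ/6 - 7/11 splits as (μ - a)(μ - a') with a = 7/12 - (1/132)*sqrt(17017), a' = 7/12 + (1/132)*sqrt(17017). At the order-1 pole a set g(μ) = (μ - a)*(rational part) = [2*μ/9 - 21/38] / (μ - a').
Simple pole: residue = g(a) at a = 7/12 - (1/132)*sqrt(17017), which is 1/9 + (62/37791)*sqrt(17017).
The branch terms are analytic at 7/12 + (1/132)*sqrt(17017) and contribute nothing to the residue; only the rational part matters.
The factor μ**2 - 7*μ/6 - 7/11 splits as (μ - a)(μ - a') with a = 7/12 + (1/132)*sqrt(17017), a' = 7/12 - (1/132)*sqrt(17017). At the order-1 pole a set g(μ) = (μ - a)*(rational part) = [2*μ/9 - 21/38] / (μ - a').
Simple pole: residue = g(a) at a = 7/12 + (1/132)*sqrt(17017), which is 1/9 - (62/37791)*sqrt(17017).
List the singular points by increasing real part (a conjugate pair: the negative imaginary part first).

Radius of convergence at 0: -7/12 + (1/132)*sqrt(17017).
At -10/11: an algebraic (square-root) branch point.
At 7/12 - (1/132)*sqrt(17017): a pole of order 1; residue 1/9 + (62/37791)*sqrt(17017).
At 7/12 + (1/132)*sqrt(17017): a pole of order 1; residue 1/9 - (62/37791)*sqrt(17017).
At 7/2: an algebraic (square-root) branch point.


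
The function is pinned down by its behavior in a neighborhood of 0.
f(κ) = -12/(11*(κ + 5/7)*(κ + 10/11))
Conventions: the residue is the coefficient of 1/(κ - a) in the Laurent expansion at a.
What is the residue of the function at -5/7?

At the order-1 pole -5/7 set g(κ) = (κ - (-5/7))*f(κ) = -12/(11*(κ + 10/11)).
Simple pole: residue = g(a) at a = -5/7, which is -28/5.

The residue is -28/5.


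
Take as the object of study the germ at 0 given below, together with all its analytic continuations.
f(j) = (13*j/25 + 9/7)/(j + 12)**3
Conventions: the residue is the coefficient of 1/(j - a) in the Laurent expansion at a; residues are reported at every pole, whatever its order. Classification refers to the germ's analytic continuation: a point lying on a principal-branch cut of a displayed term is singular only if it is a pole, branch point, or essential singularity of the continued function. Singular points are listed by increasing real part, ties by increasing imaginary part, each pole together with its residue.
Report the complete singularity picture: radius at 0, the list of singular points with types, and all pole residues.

Radius of convergence at 0: 12.
At -12: a pole of order 3; residue 0.

Denominator factor (j + 12)^3: pole of order 3 at -12, modulus 12.
The radius of convergence is the smallest modulus among the singular points: 12.
At the order-3 pole -12 set g(j) = (j - (-12))^3*f(j) = 13*j/25 + 9/7.
Order-3 pole: residue = g''(a)/2; g''(-12) = 0, so the residue is 0.


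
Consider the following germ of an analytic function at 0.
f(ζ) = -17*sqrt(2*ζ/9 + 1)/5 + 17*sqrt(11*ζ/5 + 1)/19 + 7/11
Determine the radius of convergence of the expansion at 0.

The radius of convergence is 5/11.

Branch term (-17/5)*sqrt(1 - ζ/(-9/2)): its argument vanishes at ζ = -9/2, a square-root branch point, modulus 9/2.
Branch term (17/19)*sqrt(1 - ζ/(-5/11)): its argument vanishes at ζ = -5/11, a square-root branch point, modulus 5/11.
The radius of convergence is the smallest modulus among the singular points: 5/11.


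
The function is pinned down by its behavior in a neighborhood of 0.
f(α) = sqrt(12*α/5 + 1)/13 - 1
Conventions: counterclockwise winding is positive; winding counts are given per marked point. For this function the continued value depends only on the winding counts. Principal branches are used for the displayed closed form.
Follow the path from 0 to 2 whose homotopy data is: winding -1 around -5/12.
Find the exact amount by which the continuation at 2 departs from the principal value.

Continued minus principal equals -(2/65)*sqrt(145).

The rational part is single-valued and drops out of the difference; each branch term changes only by its own monodromy.
(1/13)*sqrt(1 - α/(-5/12)): winding -1 is odd, the square root flips sign, contributing -2*(1/13)*sqrt(1 - (2)/(-5/12)) = -2*(1/13)*sqrt(29/5) = -(2/65)*sqrt(145).
Summing the contributions at α = 2 gives -(2/65)*sqrt(145).


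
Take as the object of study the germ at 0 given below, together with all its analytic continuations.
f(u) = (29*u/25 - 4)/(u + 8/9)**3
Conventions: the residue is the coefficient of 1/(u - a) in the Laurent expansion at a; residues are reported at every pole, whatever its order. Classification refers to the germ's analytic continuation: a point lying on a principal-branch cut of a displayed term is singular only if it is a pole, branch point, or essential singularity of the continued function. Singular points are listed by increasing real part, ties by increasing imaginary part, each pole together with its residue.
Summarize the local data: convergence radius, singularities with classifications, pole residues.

Radius of convergence at 0: 8/9.
At -8/9: a pole of order 3; residue 0.

Denominator factor (u + 8/9)^3: pole of order 3 at -8/9, modulus 8/9.
The radius of convergence is the smallest modulus among the singular points: 8/9.
At the order-3 pole -8/9 set g(u) = (u - (-8/9))^3*f(u) = 29*u/25 - 4.
Order-3 pole: residue = g''(a)/2; g''(-8/9) = 0, so the residue is 0.


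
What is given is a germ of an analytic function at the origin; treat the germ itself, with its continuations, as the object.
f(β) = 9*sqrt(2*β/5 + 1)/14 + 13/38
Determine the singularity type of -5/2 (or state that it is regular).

The point is an algebraic (square-root) branch point.

The term (9/14)*sqrt(1 - β/(-5/2)) has argument 1 - -5/2/(-5/2) = 0 at -5/2: a square-root (algebraic, two-sheeted) branch point; the remaining terms are analytic or single-valued there.


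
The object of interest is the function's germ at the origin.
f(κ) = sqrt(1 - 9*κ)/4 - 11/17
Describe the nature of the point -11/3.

The point is a regular point.

There is no denominator, hence no pole anywhere.
Branch term sqrt(1 - κ/(1/9)): argument at -11/3 is 34, nonzero, so -11/3 is not its branch point (a point on a principal cut is still regular for the continued germ).
So the germ continues analytically to -11/3.
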